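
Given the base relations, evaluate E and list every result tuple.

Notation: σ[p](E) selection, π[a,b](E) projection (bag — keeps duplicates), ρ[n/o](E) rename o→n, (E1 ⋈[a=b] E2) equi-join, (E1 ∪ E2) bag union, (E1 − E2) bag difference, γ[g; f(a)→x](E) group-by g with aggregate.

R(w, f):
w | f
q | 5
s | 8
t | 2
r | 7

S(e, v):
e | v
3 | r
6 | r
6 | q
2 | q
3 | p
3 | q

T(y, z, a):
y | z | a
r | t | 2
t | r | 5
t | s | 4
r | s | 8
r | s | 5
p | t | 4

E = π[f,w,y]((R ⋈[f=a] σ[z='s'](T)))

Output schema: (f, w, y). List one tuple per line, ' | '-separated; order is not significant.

Subexpression sizes:
  R → 4
  T → 6
  σ[z='s'](T) → 3
  (R ⋈[f=a] σ[z='s'](T)) → 2
  π[f,w,y]((R ⋈[f=a] σ[z='s'](T))) → 2

== RESULT ==
f | w | y
5 | q | r
8 | s | r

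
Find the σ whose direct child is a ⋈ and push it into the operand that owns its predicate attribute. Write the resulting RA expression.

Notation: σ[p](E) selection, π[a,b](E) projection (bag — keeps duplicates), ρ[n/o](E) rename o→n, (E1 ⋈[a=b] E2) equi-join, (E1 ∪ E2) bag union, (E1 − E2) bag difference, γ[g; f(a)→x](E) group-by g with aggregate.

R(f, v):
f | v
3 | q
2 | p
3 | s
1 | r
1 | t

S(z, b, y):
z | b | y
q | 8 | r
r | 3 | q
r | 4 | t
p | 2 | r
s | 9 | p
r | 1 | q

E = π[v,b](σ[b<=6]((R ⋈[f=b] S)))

σ filters on b, owned by the right side.
E' = π[v,b]((R ⋈[f=b] σ[b<=6](S)))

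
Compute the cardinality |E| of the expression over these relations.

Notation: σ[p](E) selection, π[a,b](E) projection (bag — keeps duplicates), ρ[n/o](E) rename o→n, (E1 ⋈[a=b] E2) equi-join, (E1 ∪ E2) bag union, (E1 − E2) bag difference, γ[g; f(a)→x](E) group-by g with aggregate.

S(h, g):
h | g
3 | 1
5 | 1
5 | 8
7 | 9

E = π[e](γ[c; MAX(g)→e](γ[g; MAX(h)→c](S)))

Stepwise |·|:
  S → 4
  γ[g; MAX(h)→c](S) → 3
  γ[c; MAX(g)→e](γ[g; MAX(h)→c](S)) → 2
  π[e](γ[c; MAX(g)→e](γ[g; MAX(h)→c](S))) → 2

|E| = 2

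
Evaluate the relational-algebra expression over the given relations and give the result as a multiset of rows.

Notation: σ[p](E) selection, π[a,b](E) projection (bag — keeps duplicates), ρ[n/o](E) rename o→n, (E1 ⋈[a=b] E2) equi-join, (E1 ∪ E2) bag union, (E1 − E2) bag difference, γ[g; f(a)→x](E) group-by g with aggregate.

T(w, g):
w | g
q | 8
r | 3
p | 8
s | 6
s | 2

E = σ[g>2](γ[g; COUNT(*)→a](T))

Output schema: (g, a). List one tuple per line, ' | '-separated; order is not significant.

Per-node cardinality:
  T → 5
  γ[g; COUNT(*)→a](T) → 4
  σ[g>2](γ[g; COUNT(*)→a](T)) → 3

== RESULT ==
g | a
3 | 1
6 | 1
8 | 2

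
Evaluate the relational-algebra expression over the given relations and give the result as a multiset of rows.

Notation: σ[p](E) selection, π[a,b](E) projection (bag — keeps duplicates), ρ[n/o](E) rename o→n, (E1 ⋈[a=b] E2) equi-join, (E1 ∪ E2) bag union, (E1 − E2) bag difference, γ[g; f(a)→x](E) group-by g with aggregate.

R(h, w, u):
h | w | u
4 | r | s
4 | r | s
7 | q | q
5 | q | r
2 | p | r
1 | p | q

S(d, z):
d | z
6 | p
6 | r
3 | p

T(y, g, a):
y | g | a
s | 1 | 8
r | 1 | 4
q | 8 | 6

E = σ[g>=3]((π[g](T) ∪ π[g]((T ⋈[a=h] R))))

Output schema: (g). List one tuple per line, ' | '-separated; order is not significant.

Row counts bottom-up:
  T → 3
  π[g](T) → 3
  T → 3
  R → 6
  (T ⋈[a=h] R) → 2
  π[g]((T ⋈[a=h] R)) → 2
  (π[g](T) ∪ π[g]((T ⋈[a=h] R))) → 5
  σ[g>=3]((π[g](T) ∪ π[g]((T ⋈[a=h] R)))) → 1

== RESULT ==
g
8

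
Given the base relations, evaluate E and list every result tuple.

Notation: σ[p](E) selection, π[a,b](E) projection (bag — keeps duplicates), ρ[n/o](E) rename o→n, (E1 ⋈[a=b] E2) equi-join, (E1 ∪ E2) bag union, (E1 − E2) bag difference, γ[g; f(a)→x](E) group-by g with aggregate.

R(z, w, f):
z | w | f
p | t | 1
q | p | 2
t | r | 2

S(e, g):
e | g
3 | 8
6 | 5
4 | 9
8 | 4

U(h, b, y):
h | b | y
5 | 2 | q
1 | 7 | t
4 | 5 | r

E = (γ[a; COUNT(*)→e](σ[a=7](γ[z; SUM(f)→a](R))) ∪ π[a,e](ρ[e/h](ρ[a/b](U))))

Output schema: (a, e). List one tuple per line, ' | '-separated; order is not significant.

Row counts bottom-up:
  R → 3
  γ[z; SUM(f)→a](R) → 3
  σ[a=7](γ[z; SUM(f)→a](R)) → 0
  γ[a; COUNT(*)→e](σ[a=7](γ[z; SUM(f)→a](R))) → 0
  U → 3
  ρ[a/b](U) → 3
  ρ[e/h](ρ[a/b](U)) → 3
  π[a,e](ρ[e/h](ρ[a/b](U))) → 3
  (γ[a; COUNT(*)→e](σ[a=7](γ[z; SUM(f)→a](R))) ∪ π[a,e](ρ[e/h](ρ[a/b](U)))) → 3

== RESULT ==
a | e
2 | 5
5 | 4
7 | 1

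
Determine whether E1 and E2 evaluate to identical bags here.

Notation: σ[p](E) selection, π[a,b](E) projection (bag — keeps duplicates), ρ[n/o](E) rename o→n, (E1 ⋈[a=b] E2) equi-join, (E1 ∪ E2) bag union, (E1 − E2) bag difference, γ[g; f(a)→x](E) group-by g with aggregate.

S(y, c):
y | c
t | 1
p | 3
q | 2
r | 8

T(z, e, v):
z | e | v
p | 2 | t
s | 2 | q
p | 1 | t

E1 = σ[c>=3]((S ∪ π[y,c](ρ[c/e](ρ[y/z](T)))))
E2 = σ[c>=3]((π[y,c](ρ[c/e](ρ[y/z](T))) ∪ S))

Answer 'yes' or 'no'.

E1 subexpression sizes:
  S → 4
  T → 3
  ρ[y/z](T) → 3
  ρ[c/e](ρ[y/z](T)) → 3
  π[y,c](ρ[c/e](ρ[y/z](T))) → 3
  (S ∪ π[y,c](ρ[c/e](ρ[y/z](T)))) → 7
  σ[c>=3]((S ∪ π[y,c](ρ[c/e](ρ[y/z](T))))) → 2
E2 subexpression sizes:
  T → 3
  ρ[y/z](T) → 3
  ρ[c/e](ρ[y/z](T)) → 3
  π[y,c](ρ[c/e](ρ[y/z](T))) → 3
  S → 4
  (π[y,c](ρ[c/e](ρ[y/z](T))) ∪ S) → 7
  σ[c>=3]((π[y,c](ρ[c/e](ρ[y/z](T))) ∪ S)) → 2

E1 and E2 produce the same multiset:
y | c
p | 3
r | 8

yes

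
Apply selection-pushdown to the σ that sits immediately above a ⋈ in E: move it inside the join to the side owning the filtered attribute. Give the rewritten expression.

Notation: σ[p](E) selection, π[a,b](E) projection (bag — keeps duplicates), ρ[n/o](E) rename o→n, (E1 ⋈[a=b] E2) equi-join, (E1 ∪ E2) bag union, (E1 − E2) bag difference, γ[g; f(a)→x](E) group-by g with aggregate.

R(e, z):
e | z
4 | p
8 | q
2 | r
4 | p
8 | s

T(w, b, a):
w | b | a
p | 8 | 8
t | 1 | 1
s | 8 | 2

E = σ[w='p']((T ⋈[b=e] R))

σ filters on w, owned by the left side.
E' = (σ[w='p'](T) ⋈[b=e] R)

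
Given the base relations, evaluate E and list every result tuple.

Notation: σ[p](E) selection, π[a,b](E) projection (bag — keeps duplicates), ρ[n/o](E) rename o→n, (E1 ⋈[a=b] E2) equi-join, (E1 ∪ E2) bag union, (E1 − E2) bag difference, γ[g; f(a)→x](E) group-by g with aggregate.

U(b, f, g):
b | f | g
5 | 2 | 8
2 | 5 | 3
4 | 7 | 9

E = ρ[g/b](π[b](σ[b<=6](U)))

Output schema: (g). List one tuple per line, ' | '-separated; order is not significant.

Stepwise |·|:
  U → 3
  σ[b<=6](U) → 3
  π[b](σ[b<=6](U)) → 3
  ρ[g/b](π[b](σ[b<=6](U))) → 3

== RESULT ==
g
2
4
5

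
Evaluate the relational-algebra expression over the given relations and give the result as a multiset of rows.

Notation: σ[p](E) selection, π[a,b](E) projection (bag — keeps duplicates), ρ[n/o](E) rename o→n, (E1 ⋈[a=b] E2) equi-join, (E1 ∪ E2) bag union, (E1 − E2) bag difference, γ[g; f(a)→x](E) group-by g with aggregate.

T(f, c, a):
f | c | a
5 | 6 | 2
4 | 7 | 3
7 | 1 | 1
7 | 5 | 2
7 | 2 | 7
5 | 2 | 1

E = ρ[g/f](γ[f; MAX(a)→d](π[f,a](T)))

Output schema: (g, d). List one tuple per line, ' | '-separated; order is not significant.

Per-node cardinality:
  T → 6
  π[f,a](T) → 6
  γ[f; MAX(a)→d](π[f,a](T)) → 3
  ρ[g/f](γ[f; MAX(a)→d](π[f,a](T))) → 3

== RESULT ==
g | d
4 | 3
5 | 2
7 | 7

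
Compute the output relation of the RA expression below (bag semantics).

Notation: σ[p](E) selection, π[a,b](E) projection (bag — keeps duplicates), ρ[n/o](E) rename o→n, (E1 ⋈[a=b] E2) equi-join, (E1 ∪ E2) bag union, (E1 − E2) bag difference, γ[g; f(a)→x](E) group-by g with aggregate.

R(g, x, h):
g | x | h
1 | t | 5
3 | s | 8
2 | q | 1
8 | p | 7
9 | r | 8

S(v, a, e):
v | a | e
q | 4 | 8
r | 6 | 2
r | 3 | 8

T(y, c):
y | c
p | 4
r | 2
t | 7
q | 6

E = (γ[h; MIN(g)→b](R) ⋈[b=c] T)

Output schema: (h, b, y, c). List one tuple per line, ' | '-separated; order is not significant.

Per-node cardinality:
  R → 5
  γ[h; MIN(g)→b](R) → 4
  T → 4
  (γ[h; MIN(g)→b](R) ⋈[b=c] T) → 1

== RESULT ==
h | b | y | c
1 | 2 | r | 2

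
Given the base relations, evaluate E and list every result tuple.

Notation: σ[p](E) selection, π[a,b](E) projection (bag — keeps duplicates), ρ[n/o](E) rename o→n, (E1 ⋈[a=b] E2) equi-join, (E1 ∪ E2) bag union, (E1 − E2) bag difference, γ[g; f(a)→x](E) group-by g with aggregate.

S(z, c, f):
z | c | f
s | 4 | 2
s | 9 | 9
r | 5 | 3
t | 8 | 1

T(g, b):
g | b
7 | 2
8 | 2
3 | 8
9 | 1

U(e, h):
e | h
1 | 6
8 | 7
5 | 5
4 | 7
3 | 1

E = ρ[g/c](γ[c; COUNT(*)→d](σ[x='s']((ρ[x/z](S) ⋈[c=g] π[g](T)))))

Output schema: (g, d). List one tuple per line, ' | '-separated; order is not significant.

Row counts bottom-up:
  S → 4
  ρ[x/z](S) → 4
  T → 4
  π[g](T) → 4
  (ρ[x/z](S) ⋈[c=g] π[g](T)) → 2
  σ[x='s']((ρ[x/z](S) ⋈[c=g] π[g](T))) → 1
  γ[c; COUNT(*)→d](σ[x='s']((ρ[x/z](S) ⋈[c=g] π[g](T)))) → 1
  ρ[g/c](γ[c; COUNT(*)→d](σ[x='s']((ρ[x/z](S) ⋈[c=g] π[g](T))))) → 1

== RESULT ==
g | d
9 | 1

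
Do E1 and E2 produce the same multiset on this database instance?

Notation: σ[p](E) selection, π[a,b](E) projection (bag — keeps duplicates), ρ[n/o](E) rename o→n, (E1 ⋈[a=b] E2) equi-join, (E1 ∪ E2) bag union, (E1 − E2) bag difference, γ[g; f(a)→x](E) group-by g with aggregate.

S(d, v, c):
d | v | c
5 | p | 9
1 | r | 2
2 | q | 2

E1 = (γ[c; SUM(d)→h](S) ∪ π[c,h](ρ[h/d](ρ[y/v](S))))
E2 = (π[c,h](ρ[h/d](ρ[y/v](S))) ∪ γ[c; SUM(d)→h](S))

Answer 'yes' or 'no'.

E1 stepwise |·|:
  S → 3
  γ[c; SUM(d)→h](S) → 2
  S → 3
  ρ[y/v](S) → 3
  ρ[h/d](ρ[y/v](S)) → 3
  π[c,h](ρ[h/d](ρ[y/v](S))) → 3
  (γ[c; SUM(d)→h](S) ∪ π[c,h](ρ[h/d](ρ[y/v](S)))) → 5
E2 stepwise |·|:
  S → 3
  ρ[y/v](S) → 3
  ρ[h/d](ρ[y/v](S)) → 3
  π[c,h](ρ[h/d](ρ[y/v](S))) → 3
  S → 3
  γ[c; SUM(d)→h](S) → 2
  (π[c,h](ρ[h/d](ρ[y/v](S))) ∪ γ[c; SUM(d)→h](S)) → 5

E1 and E2 produce the same multiset:
c | h
2 | 1
2 | 2
2 | 3
9 | 5
9 | 5

yes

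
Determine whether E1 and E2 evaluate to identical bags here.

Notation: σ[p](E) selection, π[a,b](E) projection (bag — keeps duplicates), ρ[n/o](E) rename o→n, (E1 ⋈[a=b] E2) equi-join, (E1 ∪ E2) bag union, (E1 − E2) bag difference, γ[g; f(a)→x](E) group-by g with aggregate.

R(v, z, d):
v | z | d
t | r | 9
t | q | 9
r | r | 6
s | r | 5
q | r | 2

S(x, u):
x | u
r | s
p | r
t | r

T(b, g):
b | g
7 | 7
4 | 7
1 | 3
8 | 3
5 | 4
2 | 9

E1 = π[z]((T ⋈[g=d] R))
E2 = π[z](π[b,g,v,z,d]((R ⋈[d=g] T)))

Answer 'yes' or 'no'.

E1 subexpression sizes:
  T → 6
  R → 5
  (T ⋈[g=d] R) → 2
  π[z]((T ⋈[g=d] R)) → 2
E2 subexpression sizes:
  R → 5
  T → 6
  (R ⋈[d=g] T) → 2
  π[b,g,v,z,d]((R ⋈[d=g] T)) → 2
  π[z](π[b,g,v,z,d]((R ⋈[d=g] T))) → 2

E1 and E2 produce the same multiset:
z
q
r

yes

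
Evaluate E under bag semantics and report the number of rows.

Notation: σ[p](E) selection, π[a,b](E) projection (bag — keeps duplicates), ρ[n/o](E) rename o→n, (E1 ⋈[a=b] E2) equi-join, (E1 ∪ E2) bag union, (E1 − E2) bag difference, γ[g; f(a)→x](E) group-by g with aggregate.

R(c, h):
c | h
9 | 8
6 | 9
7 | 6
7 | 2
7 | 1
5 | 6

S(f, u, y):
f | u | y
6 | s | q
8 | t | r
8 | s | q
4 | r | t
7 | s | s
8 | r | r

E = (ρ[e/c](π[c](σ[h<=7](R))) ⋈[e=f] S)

Per-node cardinality:
  R → 6
  σ[h<=7](R) → 4
  π[c](σ[h<=7](R)) → 4
  ρ[e/c](π[c](σ[h<=7](R))) → 4
  S → 6
  (ρ[e/c](π[c](σ[h<=7](R))) ⋈[e=f] S) → 3

|E| = 3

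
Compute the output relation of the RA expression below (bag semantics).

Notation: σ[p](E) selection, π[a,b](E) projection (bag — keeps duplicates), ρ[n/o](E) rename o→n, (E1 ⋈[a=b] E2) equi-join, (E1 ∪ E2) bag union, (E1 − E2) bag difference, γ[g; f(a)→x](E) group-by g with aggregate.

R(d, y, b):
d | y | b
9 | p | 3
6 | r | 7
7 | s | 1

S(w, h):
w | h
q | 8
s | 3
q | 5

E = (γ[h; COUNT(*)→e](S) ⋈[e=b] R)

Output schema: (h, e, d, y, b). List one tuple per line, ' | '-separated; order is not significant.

Subexpression sizes:
  S → 3
  γ[h; COUNT(*)→e](S) → 3
  R → 3
  (γ[h; COUNT(*)→e](S) ⋈[e=b] R) → 3

== RESULT ==
h | e | d | y | b
3 | 1 | 7 | s | 1
5 | 1 | 7 | s | 1
8 | 1 | 7 | s | 1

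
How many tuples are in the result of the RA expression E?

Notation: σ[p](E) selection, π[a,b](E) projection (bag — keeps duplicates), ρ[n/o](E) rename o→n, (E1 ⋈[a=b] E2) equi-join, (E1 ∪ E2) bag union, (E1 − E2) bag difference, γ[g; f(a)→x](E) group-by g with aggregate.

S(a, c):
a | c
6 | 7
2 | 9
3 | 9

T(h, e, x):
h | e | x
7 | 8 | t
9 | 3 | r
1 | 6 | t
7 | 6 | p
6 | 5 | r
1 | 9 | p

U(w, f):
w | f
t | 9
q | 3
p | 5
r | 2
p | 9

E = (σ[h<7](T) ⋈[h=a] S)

Per-node cardinality:
  T → 6
  σ[h<7](T) → 3
  S → 3
  (σ[h<7](T) ⋈[h=a] S) → 1

|E| = 1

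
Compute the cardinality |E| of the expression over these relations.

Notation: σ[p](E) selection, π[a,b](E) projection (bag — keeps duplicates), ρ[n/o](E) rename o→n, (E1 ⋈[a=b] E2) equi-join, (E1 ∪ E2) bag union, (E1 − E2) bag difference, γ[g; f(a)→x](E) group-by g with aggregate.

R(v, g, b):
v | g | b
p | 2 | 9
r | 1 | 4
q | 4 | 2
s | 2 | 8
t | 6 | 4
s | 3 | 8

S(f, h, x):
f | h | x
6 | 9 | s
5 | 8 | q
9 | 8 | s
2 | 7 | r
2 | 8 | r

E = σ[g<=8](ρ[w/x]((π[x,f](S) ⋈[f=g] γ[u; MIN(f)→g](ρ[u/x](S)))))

Subexpression sizes:
  S → 5
  π[x,f](S) → 5
  S → 5
  ρ[u/x](S) → 5
  γ[u; MIN(f)→g](ρ[u/x](S)) → 3
  (π[x,f](S) ⋈[f=g] γ[u; MIN(f)→g](ρ[u/x](S))) → 4
  ρ[w/x]((π[x,f](S) ⋈[f=g] γ[u; MIN(f)→g](ρ[u/x](S)))) → 4
  σ[g<=8](ρ[w/x]((π[x,f](S) ⋈[f=g] γ[u; MIN(f)→g](ρ[u/x](S))))) → 4

|E| = 4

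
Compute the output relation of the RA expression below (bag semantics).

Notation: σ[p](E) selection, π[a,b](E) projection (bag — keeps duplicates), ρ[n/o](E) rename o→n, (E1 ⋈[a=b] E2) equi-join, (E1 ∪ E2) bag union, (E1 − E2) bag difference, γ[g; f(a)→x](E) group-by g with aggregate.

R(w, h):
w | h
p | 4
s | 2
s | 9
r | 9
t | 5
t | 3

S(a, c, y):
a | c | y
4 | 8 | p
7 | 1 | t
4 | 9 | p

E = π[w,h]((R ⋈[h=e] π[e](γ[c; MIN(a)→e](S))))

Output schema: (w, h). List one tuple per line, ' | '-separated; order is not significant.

Stepwise |·|:
  R → 6
  S → 3
  γ[c; MIN(a)→e](S) → 3
  π[e](γ[c; MIN(a)→e](S)) → 3
  (R ⋈[h=e] π[e](γ[c; MIN(a)→e](S))) → 2
  π[w,h]((R ⋈[h=e] π[e](γ[c; MIN(a)→e](S)))) → 2

== RESULT ==
w | h
p | 4
p | 4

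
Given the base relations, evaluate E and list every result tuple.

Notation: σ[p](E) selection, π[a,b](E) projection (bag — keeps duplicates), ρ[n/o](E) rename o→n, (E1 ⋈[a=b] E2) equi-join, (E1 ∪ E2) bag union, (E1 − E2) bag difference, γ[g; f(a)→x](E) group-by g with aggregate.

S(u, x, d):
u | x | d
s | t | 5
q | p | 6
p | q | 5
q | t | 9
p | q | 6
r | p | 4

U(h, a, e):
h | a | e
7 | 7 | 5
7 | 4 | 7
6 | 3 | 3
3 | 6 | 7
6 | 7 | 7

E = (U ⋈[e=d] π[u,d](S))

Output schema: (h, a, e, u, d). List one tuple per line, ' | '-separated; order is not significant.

Per-node cardinality:
  U → 5
  S → 6
  π[u,d](S) → 6
  (U ⋈[e=d] π[u,d](S)) → 2

== RESULT ==
h | a | e | u | d
7 | 7 | 5 | p | 5
7 | 7 | 5 | s | 5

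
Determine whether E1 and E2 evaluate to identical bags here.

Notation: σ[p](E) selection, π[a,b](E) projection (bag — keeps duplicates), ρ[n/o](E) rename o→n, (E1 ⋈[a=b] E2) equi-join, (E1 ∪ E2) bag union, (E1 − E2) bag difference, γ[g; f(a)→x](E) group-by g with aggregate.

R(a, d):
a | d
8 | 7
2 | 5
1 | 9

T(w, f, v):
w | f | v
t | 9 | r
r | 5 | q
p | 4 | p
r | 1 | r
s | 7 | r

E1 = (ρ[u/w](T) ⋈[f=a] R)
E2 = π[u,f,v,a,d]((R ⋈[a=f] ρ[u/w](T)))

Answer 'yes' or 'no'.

E1 per-node cardinality:
  T → 5
  ρ[u/w](T) → 5
  R → 3
  (ρ[u/w](T) ⋈[f=a] R) → 1
E2 per-node cardinality:
  R → 3
  T → 5
  ρ[u/w](T) → 5
  (R ⋈[a=f] ρ[u/w](T)) → 1
  π[u,f,v,a,d]((R ⋈[a=f] ρ[u/w](T))) → 1

E1 and E2 produce the same multiset:
u | f | v | a | d
r | 1 | r | 1 | 9

yes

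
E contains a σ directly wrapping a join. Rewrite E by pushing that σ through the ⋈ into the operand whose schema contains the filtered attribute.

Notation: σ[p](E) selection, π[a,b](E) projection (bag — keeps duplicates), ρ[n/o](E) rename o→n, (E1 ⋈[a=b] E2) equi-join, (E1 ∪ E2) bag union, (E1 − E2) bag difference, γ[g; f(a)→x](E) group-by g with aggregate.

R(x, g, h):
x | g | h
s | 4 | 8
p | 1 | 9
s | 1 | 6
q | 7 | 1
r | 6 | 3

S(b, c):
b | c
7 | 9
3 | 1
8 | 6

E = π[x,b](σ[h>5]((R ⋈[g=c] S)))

σ filters on h, owned by the left side.
E' = π[x,b]((σ[h>5](R) ⋈[g=c] S))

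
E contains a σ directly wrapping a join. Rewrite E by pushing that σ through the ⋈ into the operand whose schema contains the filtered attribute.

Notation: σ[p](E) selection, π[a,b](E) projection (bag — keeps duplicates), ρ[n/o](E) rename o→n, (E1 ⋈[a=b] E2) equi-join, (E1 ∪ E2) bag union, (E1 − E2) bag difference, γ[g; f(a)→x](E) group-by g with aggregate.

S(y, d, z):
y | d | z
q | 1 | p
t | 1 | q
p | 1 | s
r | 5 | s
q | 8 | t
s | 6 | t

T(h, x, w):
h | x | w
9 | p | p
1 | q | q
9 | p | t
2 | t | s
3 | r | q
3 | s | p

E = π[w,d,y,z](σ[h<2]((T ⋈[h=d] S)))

σ filters on h, owned by the left side.
E' = π[w,d,y,z]((σ[h<2](T) ⋈[h=d] S))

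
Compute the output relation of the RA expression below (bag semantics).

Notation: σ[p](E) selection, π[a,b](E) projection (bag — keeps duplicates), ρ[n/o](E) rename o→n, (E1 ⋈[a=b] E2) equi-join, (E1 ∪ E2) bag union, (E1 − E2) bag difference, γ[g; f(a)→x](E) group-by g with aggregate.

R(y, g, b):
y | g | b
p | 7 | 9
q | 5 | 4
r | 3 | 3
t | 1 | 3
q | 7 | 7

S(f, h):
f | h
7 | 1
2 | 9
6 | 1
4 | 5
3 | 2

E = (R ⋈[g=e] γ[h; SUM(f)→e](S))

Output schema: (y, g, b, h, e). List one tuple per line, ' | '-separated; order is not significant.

Stepwise |·|:
  R → 5
  S → 5
  γ[h; SUM(f)→e](S) → 4
  (R ⋈[g=e] γ[h; SUM(f)→e](S)) → 1

== RESULT ==
y | g | b | h | e
r | 3 | 3 | 2 | 3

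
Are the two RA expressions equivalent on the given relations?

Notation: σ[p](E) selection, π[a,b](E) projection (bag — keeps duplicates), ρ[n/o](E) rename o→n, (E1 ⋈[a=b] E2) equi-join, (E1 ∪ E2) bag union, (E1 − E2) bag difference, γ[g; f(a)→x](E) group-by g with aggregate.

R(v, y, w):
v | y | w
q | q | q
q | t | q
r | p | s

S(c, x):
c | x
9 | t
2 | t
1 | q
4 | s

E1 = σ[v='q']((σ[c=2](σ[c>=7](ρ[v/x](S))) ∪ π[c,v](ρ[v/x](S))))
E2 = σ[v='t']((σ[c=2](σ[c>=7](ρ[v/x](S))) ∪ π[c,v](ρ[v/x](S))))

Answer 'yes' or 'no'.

E1 subexpression sizes:
  S → 4
  ρ[v/x](S) → 4
  σ[c>=7](ρ[v/x](S)) → 1
  σ[c=2](σ[c>=7](ρ[v/x](S))) → 0
  S → 4
  ρ[v/x](S) → 4
  π[c,v](ρ[v/x](S)) → 4
  (σ[c=2](σ[c>=7](ρ[v/x](S))) ∪ π[c,v](ρ[v/x](S))) → 4
  σ[v='q']((σ[c=2](σ[c>=7](ρ[v/x](S))) ∪ π[c,v](ρ[v/x](S)))) → 1
E2 subexpression sizes:
  S → 4
  ρ[v/x](S) → 4
  σ[c>=7](ρ[v/x](S)) → 1
  σ[c=2](σ[c>=7](ρ[v/x](S))) → 0
  S → 4
  ρ[v/x](S) → 4
  π[c,v](ρ[v/x](S)) → 4
  (σ[c=2](σ[c>=7](ρ[v/x](S))) ∪ π[c,v](ρ[v/x](S))) → 4
  σ[v='t']((σ[c=2](σ[c>=7](ρ[v/x](S))) ∪ π[c,v](ρ[v/x](S)))) → 2

E1 result:
c | v
1 | q
E2 result:
c | v
2 | t
9 | t
Witness: (1, 'q') appears 1× in E1 but 0× in E2.

no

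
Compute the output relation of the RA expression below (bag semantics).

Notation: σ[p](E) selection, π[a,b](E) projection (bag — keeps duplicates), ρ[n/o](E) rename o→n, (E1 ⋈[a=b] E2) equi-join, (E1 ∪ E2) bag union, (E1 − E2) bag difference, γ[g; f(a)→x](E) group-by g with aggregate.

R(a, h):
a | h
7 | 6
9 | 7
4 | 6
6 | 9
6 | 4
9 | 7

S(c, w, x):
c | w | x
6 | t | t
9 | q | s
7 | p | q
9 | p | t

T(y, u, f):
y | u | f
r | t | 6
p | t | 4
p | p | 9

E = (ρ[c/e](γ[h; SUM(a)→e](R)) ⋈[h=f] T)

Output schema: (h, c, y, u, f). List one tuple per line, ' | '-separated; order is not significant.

Row counts bottom-up:
  R → 6
  γ[h; SUM(a)→e](R) → 4
  ρ[c/e](γ[h; SUM(a)→e](R)) → 4
  T → 3
  (ρ[c/e](γ[h; SUM(a)→e](R)) ⋈[h=f] T) → 3

== RESULT ==
h | c | y | u | f
4 | 6 | p | t | 4
6 | 11 | r | t | 6
9 | 6 | p | p | 9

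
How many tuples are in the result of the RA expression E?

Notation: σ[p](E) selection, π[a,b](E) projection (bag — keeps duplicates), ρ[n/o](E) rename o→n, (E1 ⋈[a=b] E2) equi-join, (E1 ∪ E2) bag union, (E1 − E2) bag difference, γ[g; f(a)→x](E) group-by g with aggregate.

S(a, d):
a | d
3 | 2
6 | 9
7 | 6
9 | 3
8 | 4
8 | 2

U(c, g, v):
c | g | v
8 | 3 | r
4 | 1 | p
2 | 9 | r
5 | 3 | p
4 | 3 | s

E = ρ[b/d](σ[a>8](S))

Stepwise |·|:
  S → 6
  σ[a>8](S) → 1
  ρ[b/d](σ[a>8](S)) → 1

|E| = 1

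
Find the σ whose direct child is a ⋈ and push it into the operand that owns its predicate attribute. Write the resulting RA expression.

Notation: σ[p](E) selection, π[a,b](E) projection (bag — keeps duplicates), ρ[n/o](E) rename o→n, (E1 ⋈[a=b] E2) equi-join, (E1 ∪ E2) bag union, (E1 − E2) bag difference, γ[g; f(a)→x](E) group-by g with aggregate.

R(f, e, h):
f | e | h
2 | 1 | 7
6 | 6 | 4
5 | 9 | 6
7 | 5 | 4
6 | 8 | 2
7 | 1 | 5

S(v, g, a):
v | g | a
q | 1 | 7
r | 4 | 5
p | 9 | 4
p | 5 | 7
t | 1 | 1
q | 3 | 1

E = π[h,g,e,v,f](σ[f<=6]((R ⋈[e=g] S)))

σ filters on f, owned by the left side.
E' = π[h,g,e,v,f]((σ[f<=6](R) ⋈[e=g] S))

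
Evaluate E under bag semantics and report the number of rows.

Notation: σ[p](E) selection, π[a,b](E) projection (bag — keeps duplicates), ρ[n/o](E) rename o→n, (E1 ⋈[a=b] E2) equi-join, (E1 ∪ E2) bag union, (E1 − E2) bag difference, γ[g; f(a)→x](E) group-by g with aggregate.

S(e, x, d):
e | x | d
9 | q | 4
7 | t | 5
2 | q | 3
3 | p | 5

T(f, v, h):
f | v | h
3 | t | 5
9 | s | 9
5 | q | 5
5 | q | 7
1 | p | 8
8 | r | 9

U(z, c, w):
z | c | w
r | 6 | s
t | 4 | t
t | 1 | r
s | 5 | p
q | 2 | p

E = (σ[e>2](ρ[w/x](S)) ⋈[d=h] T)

Subexpression sizes:
  S → 4
  ρ[w/x](S) → 4
  σ[e>2](ρ[w/x](S)) → 3
  T → 6
  (σ[e>2](ρ[w/x](S)) ⋈[d=h] T) → 4

|E| = 4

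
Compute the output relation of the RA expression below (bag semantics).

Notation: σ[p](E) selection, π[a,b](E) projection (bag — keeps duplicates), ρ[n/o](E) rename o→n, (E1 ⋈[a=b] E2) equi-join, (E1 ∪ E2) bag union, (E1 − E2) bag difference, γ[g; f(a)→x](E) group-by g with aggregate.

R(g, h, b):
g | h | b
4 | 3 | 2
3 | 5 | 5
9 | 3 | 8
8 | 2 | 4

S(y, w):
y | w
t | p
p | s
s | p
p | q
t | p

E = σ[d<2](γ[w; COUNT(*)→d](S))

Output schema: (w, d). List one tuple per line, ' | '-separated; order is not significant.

Subexpression sizes:
  S → 5
  γ[w; COUNT(*)→d](S) → 3
  σ[d<2](γ[w; COUNT(*)→d](S)) → 2

== RESULT ==
w | d
q | 1
s | 1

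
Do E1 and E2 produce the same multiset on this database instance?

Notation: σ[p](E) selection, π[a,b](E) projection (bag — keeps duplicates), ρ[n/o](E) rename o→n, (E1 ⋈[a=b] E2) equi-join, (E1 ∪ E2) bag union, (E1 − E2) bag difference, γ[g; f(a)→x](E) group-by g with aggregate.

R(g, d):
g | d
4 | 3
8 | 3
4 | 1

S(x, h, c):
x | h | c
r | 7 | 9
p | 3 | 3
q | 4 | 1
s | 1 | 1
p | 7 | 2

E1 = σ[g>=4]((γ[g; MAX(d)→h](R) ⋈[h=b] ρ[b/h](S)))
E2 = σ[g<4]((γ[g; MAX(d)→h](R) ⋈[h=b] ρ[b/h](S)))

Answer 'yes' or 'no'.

E1 stepwise |·|:
  R → 3
  γ[g; MAX(d)→h](R) → 2
  S → 5
  ρ[b/h](S) → 5
  (γ[g; MAX(d)→h](R) ⋈[h=b] ρ[b/h](S)) → 2
  σ[g>=4]((γ[g; MAX(d)→h](R) ⋈[h=b] ρ[b/h](S))) → 2
E2 stepwise |·|:
  R → 3
  γ[g; MAX(d)→h](R) → 2
  S → 5
  ρ[b/h](S) → 5
  (γ[g; MAX(d)→h](R) ⋈[h=b] ρ[b/h](S)) → 2
  σ[g<4]((γ[g; MAX(d)→h](R) ⋈[h=b] ρ[b/h](S))) → 0

E1 result:
g | h | x | b | c
4 | 3 | p | 3 | 3
8 | 3 | p | 3 | 3
E2 result:
g | h | x | b | c
(0 rows)
Witness: (8, 3, 'p', 3, 3) appears 1× in E1 but 0× in E2.

no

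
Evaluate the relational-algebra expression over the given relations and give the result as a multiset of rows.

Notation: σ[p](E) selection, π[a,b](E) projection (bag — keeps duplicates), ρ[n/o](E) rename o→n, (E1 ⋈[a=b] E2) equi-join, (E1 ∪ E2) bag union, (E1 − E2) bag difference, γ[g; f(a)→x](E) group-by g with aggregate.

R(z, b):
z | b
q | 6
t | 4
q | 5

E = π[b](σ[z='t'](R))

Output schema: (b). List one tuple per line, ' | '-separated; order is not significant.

Row counts bottom-up:
  R → 3
  σ[z='t'](R) → 1
  π[b](σ[z='t'](R)) → 1

== RESULT ==
b
4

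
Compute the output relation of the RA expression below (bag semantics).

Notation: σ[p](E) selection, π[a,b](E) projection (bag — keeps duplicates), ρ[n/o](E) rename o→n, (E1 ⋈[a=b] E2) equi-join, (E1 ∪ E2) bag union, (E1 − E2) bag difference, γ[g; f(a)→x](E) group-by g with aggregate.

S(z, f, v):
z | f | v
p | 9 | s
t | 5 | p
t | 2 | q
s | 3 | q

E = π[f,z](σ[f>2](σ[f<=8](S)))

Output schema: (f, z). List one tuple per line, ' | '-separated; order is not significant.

Stepwise |·|:
  S → 4
  σ[f<=8](S) → 3
  σ[f>2](σ[f<=8](S)) → 2
  π[f,z](σ[f>2](σ[f<=8](S))) → 2

== RESULT ==
f | z
3 | s
5 | t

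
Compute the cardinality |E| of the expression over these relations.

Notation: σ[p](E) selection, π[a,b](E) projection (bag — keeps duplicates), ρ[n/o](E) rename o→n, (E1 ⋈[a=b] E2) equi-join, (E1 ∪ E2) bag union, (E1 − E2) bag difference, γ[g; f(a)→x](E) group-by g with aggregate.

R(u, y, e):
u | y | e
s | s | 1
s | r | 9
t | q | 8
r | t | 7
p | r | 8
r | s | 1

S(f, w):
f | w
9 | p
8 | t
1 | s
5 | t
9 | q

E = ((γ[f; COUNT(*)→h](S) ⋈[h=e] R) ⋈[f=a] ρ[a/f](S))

Per-node cardinality:
  S → 5
  γ[f; COUNT(*)→h](S) → 4
  R → 6
  (γ[f; COUNT(*)→h](S) ⋈[h=e] R) → 6
  S → 5
  ρ[a/f](S) → 5
  ((γ[f; COUNT(*)→h](S) ⋈[h=e] R) ⋈[f=a] ρ[a/f](S)) → 6

|E| = 6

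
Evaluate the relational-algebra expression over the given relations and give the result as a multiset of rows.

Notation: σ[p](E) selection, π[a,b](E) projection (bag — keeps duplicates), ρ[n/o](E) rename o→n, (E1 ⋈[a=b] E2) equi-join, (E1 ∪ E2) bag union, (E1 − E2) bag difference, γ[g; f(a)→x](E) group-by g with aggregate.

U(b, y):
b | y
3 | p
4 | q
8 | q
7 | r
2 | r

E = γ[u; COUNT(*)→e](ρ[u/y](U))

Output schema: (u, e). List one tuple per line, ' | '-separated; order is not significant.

Per-node cardinality:
  U → 5
  ρ[u/y](U) → 5
  γ[u; COUNT(*)→e](ρ[u/y](U)) → 3

== RESULT ==
u | e
p | 1
q | 2
r | 2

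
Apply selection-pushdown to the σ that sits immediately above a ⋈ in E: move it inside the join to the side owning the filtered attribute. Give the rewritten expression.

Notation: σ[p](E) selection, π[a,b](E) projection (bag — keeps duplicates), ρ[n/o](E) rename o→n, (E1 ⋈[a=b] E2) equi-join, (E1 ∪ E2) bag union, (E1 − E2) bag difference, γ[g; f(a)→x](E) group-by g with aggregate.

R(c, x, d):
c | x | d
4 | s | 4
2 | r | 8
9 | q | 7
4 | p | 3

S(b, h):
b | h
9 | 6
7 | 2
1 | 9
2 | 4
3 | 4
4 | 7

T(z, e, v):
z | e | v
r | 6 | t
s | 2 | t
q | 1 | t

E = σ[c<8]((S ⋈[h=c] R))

σ filters on c, owned by the right side.
E' = (S ⋈[h=c] σ[c<8](R))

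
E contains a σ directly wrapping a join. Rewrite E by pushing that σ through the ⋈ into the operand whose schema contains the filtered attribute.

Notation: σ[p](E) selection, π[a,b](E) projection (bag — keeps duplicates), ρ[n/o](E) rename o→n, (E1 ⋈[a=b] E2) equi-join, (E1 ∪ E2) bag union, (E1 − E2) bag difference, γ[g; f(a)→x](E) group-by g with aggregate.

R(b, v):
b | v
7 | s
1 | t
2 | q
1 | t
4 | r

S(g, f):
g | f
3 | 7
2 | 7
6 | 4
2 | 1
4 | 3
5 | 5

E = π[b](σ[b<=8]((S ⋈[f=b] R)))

σ filters on b, owned by the right side.
E' = π[b]((S ⋈[f=b] σ[b<=8](R)))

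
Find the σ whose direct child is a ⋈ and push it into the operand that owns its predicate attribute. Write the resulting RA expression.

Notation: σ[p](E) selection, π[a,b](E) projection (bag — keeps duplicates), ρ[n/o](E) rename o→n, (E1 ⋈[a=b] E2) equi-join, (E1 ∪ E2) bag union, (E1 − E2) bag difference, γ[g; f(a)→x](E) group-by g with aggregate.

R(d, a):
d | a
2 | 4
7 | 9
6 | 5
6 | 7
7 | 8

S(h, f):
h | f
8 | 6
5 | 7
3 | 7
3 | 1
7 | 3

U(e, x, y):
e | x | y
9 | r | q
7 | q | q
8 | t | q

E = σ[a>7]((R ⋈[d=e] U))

σ filters on a, owned by the left side.
E' = (σ[a>7](R) ⋈[d=e] U)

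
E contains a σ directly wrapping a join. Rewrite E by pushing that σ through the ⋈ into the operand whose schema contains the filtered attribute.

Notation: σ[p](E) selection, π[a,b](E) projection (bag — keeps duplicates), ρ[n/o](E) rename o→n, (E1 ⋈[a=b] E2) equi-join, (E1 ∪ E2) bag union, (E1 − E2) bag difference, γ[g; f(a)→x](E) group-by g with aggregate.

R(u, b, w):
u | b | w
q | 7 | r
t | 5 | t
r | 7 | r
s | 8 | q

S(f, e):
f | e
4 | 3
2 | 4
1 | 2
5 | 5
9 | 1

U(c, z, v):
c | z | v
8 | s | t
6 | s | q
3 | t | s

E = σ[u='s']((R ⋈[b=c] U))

σ filters on u, owned by the left side.
E' = (σ[u='s'](R) ⋈[b=c] U)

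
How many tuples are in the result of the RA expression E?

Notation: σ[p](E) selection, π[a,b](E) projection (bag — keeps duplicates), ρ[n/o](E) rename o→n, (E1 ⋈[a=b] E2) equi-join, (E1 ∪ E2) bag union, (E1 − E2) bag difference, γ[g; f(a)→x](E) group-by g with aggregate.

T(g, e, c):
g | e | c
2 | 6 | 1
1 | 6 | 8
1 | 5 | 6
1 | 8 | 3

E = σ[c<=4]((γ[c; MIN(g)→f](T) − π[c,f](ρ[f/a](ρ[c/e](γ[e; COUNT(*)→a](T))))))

Row counts bottom-up:
  T → 4
  γ[c; MIN(g)→f](T) → 4
  T → 4
  γ[e; COUNT(*)→a](T) → 3
  ρ[c/e](γ[e; COUNT(*)→a](T)) → 3
  ρ[f/a](ρ[c/e](γ[e; COUNT(*)→a](T))) → 3
  π[c,f](ρ[f/a](ρ[c/e](γ[e; COUNT(*)→a](T)))) → 3
  (γ[c; MIN(g)→f](T) − π[c,f](ρ[f/a](ρ[c/e](γ[e; COUNT(*)→a](T))))) → 3
  σ[c<=4]((γ[c; MIN(g)→f](T) − π[c,f](ρ[f/a](ρ[c/e](γ[e; COUNT(*)→a](T)))))) → 2

|E| = 2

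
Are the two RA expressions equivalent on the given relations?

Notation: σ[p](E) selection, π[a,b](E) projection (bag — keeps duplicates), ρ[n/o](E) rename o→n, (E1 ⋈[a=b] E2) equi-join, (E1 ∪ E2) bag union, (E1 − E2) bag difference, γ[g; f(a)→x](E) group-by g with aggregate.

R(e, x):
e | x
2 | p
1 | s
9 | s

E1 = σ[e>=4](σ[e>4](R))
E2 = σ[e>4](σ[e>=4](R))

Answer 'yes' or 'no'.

E1 row counts bottom-up:
  R → 3
  σ[e>4](R) → 1
  σ[e>=4](σ[e>4](R)) → 1
E2 row counts bottom-up:
  R → 3
  σ[e>=4](R) → 1
  σ[e>4](σ[e>=4](R)) → 1

E1 and E2 produce the same multiset:
e | x
9 | s

yes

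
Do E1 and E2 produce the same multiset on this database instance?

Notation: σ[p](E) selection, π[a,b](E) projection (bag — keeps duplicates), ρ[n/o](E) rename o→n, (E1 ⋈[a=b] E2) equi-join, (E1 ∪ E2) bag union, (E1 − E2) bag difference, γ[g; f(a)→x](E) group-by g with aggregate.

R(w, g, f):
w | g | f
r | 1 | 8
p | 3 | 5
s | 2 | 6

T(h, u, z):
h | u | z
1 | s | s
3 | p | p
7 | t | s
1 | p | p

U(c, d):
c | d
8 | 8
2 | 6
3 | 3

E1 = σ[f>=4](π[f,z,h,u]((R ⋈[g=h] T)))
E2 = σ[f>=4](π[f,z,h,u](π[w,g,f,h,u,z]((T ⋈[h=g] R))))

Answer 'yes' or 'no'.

E1 per-node cardinality:
  R → 3
  T → 4
  (R ⋈[g=h] T) → 3
  π[f,z,h,u]((R ⋈[g=h] T)) → 3
  σ[f>=4](π[f,z,h,u]((R ⋈[g=h] T))) → 3
E2 per-node cardinality:
  T → 4
  R → 3
  (T ⋈[h=g] R) → 3
  π[w,g,f,h,u,z]((T ⋈[h=g] R)) → 3
  π[f,z,h,u](π[w,g,f,h,u,z]((T ⋈[h=g] R))) → 3
  σ[f>=4](π[f,z,h,u](π[w,g,f,h,u,z]((T ⋈[h=g] R)))) → 3

E1 and E2 produce the same multiset:
f | z | h | u
5 | p | 3 | p
8 | p | 1 | p
8 | s | 1 | s

yes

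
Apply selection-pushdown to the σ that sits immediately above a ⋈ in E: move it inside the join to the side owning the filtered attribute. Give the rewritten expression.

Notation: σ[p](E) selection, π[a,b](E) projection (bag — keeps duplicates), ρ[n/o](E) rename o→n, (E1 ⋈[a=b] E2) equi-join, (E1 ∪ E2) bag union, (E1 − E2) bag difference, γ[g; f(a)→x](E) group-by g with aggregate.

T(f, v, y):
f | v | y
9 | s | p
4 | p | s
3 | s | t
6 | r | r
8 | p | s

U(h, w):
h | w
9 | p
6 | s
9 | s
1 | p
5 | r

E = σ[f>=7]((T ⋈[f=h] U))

σ filters on f, owned by the left side.
E' = (σ[f>=7](T) ⋈[f=h] U)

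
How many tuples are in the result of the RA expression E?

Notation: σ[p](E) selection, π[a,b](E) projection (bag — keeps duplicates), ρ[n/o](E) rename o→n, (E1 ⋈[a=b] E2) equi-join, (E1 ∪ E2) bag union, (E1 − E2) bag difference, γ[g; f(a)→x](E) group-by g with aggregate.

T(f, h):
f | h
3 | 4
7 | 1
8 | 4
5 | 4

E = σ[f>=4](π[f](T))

Stepwise |·|:
  T → 4
  π[f](T) → 4
  σ[f>=4](π[f](T)) → 3

|E| = 3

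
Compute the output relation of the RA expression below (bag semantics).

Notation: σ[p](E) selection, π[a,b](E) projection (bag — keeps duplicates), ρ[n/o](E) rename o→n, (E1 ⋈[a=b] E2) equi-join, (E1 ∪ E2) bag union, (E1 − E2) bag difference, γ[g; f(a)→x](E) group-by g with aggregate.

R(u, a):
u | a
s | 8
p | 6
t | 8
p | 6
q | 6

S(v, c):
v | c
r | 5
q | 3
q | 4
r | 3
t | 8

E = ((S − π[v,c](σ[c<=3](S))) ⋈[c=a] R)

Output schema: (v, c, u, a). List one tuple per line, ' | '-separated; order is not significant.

Per-node cardinality:
  S → 5
  S → 5
  σ[c<=3](S) → 2
  π[v,c](σ[c<=3](S)) → 2
  (S − π[v,c](σ[c<=3](S))) → 3
  R → 5
  ((S − π[v,c](σ[c<=3](S))) ⋈[c=a] R) → 2

== RESULT ==
v | c | u | a
t | 8 | s | 8
t | 8 | t | 8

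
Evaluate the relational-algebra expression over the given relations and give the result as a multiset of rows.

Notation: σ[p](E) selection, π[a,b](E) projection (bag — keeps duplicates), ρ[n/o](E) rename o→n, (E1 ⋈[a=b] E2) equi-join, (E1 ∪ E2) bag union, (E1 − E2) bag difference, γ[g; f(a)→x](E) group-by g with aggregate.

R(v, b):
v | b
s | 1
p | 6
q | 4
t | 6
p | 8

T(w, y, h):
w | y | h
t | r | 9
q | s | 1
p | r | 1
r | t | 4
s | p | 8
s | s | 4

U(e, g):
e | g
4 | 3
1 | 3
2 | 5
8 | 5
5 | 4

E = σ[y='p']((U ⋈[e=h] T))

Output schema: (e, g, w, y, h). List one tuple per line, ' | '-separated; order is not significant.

Row counts bottom-up:
  U → 5
  T → 6
  (U ⋈[e=h] T) → 5
  σ[y='p']((U ⋈[e=h] T)) → 1

== RESULT ==
e | g | w | y | h
8 | 5 | s | p | 8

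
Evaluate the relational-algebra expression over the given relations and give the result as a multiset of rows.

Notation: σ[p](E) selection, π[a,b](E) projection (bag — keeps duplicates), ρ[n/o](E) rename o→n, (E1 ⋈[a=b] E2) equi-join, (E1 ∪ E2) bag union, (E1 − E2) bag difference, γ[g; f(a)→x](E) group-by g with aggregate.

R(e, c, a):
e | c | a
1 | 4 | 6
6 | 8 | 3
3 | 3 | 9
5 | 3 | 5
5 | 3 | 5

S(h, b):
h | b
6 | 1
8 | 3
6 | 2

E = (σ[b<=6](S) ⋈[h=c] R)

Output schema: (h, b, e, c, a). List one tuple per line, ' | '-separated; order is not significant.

Row counts bottom-up:
  S → 3
  σ[b<=6](S) → 3
  R → 5
  (σ[b<=6](S) ⋈[h=c] R) → 1

== RESULT ==
h | b | e | c | a
8 | 3 | 6 | 8 | 3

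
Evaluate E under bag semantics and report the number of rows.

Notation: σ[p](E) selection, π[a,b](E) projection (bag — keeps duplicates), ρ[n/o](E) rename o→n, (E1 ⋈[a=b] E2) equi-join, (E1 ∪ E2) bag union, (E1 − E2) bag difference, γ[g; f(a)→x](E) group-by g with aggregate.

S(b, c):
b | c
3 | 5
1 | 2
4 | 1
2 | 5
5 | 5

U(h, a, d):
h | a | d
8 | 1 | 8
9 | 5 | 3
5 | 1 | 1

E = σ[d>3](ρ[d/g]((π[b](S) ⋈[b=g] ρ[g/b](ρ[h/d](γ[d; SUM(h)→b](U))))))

Subexpression sizes:
  S → 5
  π[b](S) → 5
  U → 3
  γ[d; SUM(h)→b](U) → 3
  ρ[h/d](γ[d; SUM(h)→b](U)) → 3
  ρ[g/b](ρ[h/d](γ[d; SUM(h)→b](U))) → 3
  (π[b](S) ⋈[b=g] ρ[g/b](ρ[h/d](γ[d; SUM(h)→b](U)))) → 1
  ρ[d/g]((π[b](S) ⋈[b=g] ρ[g/b](ρ[h/d](γ[d; SUM(h)→b](U))))) → 1
  σ[d>3](ρ[d/g]((π[b](S) ⋈[b=g] ρ[g/b](ρ[h/d](γ[d; SUM(h)→b](U)))))) → 1

|E| = 1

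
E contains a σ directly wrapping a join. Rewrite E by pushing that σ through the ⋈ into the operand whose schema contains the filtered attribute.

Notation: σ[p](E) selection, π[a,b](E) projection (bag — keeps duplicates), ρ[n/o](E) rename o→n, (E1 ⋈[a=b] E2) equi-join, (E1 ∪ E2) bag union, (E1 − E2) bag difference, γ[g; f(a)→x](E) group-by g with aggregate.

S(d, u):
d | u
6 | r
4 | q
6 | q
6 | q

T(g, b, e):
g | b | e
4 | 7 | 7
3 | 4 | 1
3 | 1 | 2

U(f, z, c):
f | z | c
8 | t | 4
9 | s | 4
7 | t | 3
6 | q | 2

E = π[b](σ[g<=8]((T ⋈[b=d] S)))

σ filters on g, owned by the left side.
E' = π[b]((σ[g<=8](T) ⋈[b=d] S))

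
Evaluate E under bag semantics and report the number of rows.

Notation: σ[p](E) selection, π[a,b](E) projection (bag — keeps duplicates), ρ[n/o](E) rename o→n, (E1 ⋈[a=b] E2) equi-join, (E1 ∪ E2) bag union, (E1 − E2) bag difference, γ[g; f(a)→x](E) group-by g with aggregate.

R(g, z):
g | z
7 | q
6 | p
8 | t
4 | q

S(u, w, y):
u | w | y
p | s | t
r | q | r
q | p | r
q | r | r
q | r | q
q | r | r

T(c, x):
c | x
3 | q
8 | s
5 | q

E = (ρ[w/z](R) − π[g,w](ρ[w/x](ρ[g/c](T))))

Row counts bottom-up:
  R → 4
  ρ[w/z](R) → 4
  T → 3
  ρ[g/c](T) → 3
  ρ[w/x](ρ[g/c](T)) → 3
  π[g,w](ρ[w/x](ρ[g/c](T))) → 3
  (ρ[w/z](R) − π[g,w](ρ[w/x](ρ[g/c](T)))) → 4

|E| = 4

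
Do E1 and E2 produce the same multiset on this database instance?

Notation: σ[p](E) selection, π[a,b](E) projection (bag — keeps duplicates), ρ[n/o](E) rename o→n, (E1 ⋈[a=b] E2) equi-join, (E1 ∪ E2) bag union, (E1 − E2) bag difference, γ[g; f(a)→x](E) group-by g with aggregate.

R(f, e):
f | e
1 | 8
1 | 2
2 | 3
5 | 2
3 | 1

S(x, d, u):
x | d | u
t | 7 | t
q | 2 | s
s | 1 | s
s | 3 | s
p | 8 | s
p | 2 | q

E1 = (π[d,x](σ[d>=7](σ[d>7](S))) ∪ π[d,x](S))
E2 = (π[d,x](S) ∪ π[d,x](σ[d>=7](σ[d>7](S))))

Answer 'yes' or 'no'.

E1 row counts bottom-up:
  S → 6
  σ[d>7](S) → 1
  σ[d>=7](σ[d>7](S)) → 1
  π[d,x](σ[d>=7](σ[d>7](S))) → 1
  S → 6
  π[d,x](S) → 6
  (π[d,x](σ[d>=7](σ[d>7](S))) ∪ π[d,x](S)) → 7
E2 row counts bottom-up:
  S → 6
  π[d,x](S) → 6
  S → 6
  σ[d>7](S) → 1
  σ[d>=7](σ[d>7](S)) → 1
  π[d,x](σ[d>=7](σ[d>7](S))) → 1
  (π[d,x](S) ∪ π[d,x](σ[d>=7](σ[d>7](S)))) → 7

E1 and E2 produce the same multiset:
d | x
1 | s
2 | p
2 | q
3 | s
7 | t
8 | p
8 | p

yes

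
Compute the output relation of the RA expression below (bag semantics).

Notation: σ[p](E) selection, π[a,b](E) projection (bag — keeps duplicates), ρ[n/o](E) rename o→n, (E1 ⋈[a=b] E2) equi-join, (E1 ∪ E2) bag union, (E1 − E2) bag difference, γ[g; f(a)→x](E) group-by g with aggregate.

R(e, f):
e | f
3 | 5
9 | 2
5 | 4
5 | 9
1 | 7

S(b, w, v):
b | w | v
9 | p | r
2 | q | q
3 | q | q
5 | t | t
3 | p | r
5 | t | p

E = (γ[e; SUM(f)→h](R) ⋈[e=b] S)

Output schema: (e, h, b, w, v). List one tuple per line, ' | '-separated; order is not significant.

Row counts bottom-up:
  R → 5
  γ[e; SUM(f)→h](R) → 4
  S → 6
  (γ[e; SUM(f)→h](R) ⋈[e=b] S) → 5

== RESULT ==
e | h | b | w | v
3 | 5 | 3 | p | r
3 | 5 | 3 | q | q
5 | 13 | 5 | t | p
5 | 13 | 5 | t | t
9 | 2 | 9 | p | r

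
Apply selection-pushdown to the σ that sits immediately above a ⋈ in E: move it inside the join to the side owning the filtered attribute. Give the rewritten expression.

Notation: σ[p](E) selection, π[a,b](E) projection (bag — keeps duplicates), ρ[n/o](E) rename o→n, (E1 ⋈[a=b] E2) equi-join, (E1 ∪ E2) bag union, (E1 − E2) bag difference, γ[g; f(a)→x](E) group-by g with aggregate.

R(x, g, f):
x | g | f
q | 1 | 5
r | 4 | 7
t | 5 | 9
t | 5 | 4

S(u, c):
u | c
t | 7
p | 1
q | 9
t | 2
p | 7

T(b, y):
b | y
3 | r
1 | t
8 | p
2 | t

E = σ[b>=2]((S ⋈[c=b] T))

σ filters on b, owned by the right side.
E' = (S ⋈[c=b] σ[b>=2](T))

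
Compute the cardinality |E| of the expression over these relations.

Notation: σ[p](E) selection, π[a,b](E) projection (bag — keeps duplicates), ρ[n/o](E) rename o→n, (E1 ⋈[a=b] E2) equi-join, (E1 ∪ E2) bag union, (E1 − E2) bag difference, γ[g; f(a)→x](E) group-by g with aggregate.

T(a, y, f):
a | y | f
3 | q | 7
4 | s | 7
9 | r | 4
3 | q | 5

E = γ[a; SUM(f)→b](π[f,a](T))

Row counts bottom-up:
  T → 4
  π[f,a](T) → 4
  γ[a; SUM(f)→b](π[f,a](T)) → 3

|E| = 3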